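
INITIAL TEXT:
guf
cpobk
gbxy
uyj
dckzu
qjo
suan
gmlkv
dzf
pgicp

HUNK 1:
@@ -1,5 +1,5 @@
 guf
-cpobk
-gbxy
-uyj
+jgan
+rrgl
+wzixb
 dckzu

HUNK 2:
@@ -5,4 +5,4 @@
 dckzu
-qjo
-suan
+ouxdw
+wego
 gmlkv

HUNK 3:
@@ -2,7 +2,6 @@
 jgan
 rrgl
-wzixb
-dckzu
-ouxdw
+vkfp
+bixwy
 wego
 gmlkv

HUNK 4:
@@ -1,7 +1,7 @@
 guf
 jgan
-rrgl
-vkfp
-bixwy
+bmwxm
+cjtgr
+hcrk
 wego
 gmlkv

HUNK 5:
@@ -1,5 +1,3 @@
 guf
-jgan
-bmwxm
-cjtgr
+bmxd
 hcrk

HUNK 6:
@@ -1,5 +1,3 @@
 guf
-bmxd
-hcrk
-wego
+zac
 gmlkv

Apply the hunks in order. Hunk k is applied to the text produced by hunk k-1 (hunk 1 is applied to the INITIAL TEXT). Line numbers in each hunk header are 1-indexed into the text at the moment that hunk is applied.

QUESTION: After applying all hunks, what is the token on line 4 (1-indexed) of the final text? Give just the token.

Answer: dzf

Derivation:
Hunk 1: at line 1 remove [cpobk,gbxy,uyj] add [jgan,rrgl,wzixb] -> 10 lines: guf jgan rrgl wzixb dckzu qjo suan gmlkv dzf pgicp
Hunk 2: at line 5 remove [qjo,suan] add [ouxdw,wego] -> 10 lines: guf jgan rrgl wzixb dckzu ouxdw wego gmlkv dzf pgicp
Hunk 3: at line 2 remove [wzixb,dckzu,ouxdw] add [vkfp,bixwy] -> 9 lines: guf jgan rrgl vkfp bixwy wego gmlkv dzf pgicp
Hunk 4: at line 1 remove [rrgl,vkfp,bixwy] add [bmwxm,cjtgr,hcrk] -> 9 lines: guf jgan bmwxm cjtgr hcrk wego gmlkv dzf pgicp
Hunk 5: at line 1 remove [jgan,bmwxm,cjtgr] add [bmxd] -> 7 lines: guf bmxd hcrk wego gmlkv dzf pgicp
Hunk 6: at line 1 remove [bmxd,hcrk,wego] add [zac] -> 5 lines: guf zac gmlkv dzf pgicp
Final line 4: dzf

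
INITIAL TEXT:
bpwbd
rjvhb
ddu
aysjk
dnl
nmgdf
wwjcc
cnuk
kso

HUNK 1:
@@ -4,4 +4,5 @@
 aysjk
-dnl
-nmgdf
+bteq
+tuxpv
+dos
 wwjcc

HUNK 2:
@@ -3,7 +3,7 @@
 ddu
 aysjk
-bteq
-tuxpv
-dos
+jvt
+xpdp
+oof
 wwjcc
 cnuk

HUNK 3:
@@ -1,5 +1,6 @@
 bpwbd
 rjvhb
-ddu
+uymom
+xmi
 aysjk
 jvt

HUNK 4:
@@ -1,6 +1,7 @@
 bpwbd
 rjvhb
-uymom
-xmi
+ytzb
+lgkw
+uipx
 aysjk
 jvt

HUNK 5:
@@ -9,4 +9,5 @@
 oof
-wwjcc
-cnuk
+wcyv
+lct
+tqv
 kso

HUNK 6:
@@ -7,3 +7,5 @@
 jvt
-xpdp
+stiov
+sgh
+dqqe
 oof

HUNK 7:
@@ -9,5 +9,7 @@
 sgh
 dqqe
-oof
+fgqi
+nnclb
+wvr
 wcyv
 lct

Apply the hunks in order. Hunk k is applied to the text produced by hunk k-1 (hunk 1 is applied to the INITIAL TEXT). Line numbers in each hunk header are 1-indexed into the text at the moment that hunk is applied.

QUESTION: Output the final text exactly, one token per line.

Hunk 1: at line 4 remove [dnl,nmgdf] add [bteq,tuxpv,dos] -> 10 lines: bpwbd rjvhb ddu aysjk bteq tuxpv dos wwjcc cnuk kso
Hunk 2: at line 3 remove [bteq,tuxpv,dos] add [jvt,xpdp,oof] -> 10 lines: bpwbd rjvhb ddu aysjk jvt xpdp oof wwjcc cnuk kso
Hunk 3: at line 1 remove [ddu] add [uymom,xmi] -> 11 lines: bpwbd rjvhb uymom xmi aysjk jvt xpdp oof wwjcc cnuk kso
Hunk 4: at line 1 remove [uymom,xmi] add [ytzb,lgkw,uipx] -> 12 lines: bpwbd rjvhb ytzb lgkw uipx aysjk jvt xpdp oof wwjcc cnuk kso
Hunk 5: at line 9 remove [wwjcc,cnuk] add [wcyv,lct,tqv] -> 13 lines: bpwbd rjvhb ytzb lgkw uipx aysjk jvt xpdp oof wcyv lct tqv kso
Hunk 6: at line 7 remove [xpdp] add [stiov,sgh,dqqe] -> 15 lines: bpwbd rjvhb ytzb lgkw uipx aysjk jvt stiov sgh dqqe oof wcyv lct tqv kso
Hunk 7: at line 9 remove [oof] add [fgqi,nnclb,wvr] -> 17 lines: bpwbd rjvhb ytzb lgkw uipx aysjk jvt stiov sgh dqqe fgqi nnclb wvr wcyv lct tqv kso

Answer: bpwbd
rjvhb
ytzb
lgkw
uipx
aysjk
jvt
stiov
sgh
dqqe
fgqi
nnclb
wvr
wcyv
lct
tqv
kso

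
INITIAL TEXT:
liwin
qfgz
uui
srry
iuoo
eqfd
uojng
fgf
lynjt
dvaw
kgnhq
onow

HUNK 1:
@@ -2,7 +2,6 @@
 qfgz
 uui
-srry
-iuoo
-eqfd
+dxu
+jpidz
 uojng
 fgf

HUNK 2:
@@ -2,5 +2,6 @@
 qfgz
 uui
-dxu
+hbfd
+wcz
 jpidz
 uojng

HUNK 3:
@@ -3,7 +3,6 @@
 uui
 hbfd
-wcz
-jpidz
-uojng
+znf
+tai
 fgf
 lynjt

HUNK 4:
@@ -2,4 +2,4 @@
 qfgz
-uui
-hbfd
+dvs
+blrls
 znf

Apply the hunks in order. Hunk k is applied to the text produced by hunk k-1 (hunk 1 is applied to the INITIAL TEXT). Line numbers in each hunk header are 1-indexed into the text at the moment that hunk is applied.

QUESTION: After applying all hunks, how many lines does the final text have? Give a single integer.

Hunk 1: at line 2 remove [srry,iuoo,eqfd] add [dxu,jpidz] -> 11 lines: liwin qfgz uui dxu jpidz uojng fgf lynjt dvaw kgnhq onow
Hunk 2: at line 2 remove [dxu] add [hbfd,wcz] -> 12 lines: liwin qfgz uui hbfd wcz jpidz uojng fgf lynjt dvaw kgnhq onow
Hunk 3: at line 3 remove [wcz,jpidz,uojng] add [znf,tai] -> 11 lines: liwin qfgz uui hbfd znf tai fgf lynjt dvaw kgnhq onow
Hunk 4: at line 2 remove [uui,hbfd] add [dvs,blrls] -> 11 lines: liwin qfgz dvs blrls znf tai fgf lynjt dvaw kgnhq onow
Final line count: 11

Answer: 11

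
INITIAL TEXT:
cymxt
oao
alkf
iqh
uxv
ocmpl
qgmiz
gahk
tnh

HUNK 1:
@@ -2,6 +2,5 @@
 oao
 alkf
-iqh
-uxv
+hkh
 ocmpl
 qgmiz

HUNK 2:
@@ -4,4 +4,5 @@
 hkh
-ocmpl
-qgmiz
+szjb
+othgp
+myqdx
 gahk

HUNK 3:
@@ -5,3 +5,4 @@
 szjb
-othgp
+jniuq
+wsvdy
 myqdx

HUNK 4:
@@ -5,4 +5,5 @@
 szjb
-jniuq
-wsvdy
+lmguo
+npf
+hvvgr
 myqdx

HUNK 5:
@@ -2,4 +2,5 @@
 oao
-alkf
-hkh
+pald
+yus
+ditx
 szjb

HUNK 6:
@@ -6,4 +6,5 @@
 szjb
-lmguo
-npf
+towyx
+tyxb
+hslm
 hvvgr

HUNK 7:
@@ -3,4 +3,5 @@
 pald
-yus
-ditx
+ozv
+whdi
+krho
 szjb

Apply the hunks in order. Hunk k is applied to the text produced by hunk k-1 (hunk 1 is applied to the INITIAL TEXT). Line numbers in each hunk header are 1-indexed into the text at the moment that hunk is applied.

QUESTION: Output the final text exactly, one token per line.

Hunk 1: at line 2 remove [iqh,uxv] add [hkh] -> 8 lines: cymxt oao alkf hkh ocmpl qgmiz gahk tnh
Hunk 2: at line 4 remove [ocmpl,qgmiz] add [szjb,othgp,myqdx] -> 9 lines: cymxt oao alkf hkh szjb othgp myqdx gahk tnh
Hunk 3: at line 5 remove [othgp] add [jniuq,wsvdy] -> 10 lines: cymxt oao alkf hkh szjb jniuq wsvdy myqdx gahk tnh
Hunk 4: at line 5 remove [jniuq,wsvdy] add [lmguo,npf,hvvgr] -> 11 lines: cymxt oao alkf hkh szjb lmguo npf hvvgr myqdx gahk tnh
Hunk 5: at line 2 remove [alkf,hkh] add [pald,yus,ditx] -> 12 lines: cymxt oao pald yus ditx szjb lmguo npf hvvgr myqdx gahk tnh
Hunk 6: at line 6 remove [lmguo,npf] add [towyx,tyxb,hslm] -> 13 lines: cymxt oao pald yus ditx szjb towyx tyxb hslm hvvgr myqdx gahk tnh
Hunk 7: at line 3 remove [yus,ditx] add [ozv,whdi,krho] -> 14 lines: cymxt oao pald ozv whdi krho szjb towyx tyxb hslm hvvgr myqdx gahk tnh

Answer: cymxt
oao
pald
ozv
whdi
krho
szjb
towyx
tyxb
hslm
hvvgr
myqdx
gahk
tnh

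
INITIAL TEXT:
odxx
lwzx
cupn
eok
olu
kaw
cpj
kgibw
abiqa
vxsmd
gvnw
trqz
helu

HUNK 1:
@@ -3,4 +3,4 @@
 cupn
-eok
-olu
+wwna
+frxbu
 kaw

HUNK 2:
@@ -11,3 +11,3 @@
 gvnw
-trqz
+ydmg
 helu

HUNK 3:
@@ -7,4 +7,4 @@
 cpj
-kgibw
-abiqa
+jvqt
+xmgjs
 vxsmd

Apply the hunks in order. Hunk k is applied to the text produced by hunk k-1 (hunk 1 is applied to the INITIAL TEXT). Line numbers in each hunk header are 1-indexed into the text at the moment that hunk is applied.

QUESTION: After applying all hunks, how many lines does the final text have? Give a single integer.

Hunk 1: at line 3 remove [eok,olu] add [wwna,frxbu] -> 13 lines: odxx lwzx cupn wwna frxbu kaw cpj kgibw abiqa vxsmd gvnw trqz helu
Hunk 2: at line 11 remove [trqz] add [ydmg] -> 13 lines: odxx lwzx cupn wwna frxbu kaw cpj kgibw abiqa vxsmd gvnw ydmg helu
Hunk 3: at line 7 remove [kgibw,abiqa] add [jvqt,xmgjs] -> 13 lines: odxx lwzx cupn wwna frxbu kaw cpj jvqt xmgjs vxsmd gvnw ydmg helu
Final line count: 13

Answer: 13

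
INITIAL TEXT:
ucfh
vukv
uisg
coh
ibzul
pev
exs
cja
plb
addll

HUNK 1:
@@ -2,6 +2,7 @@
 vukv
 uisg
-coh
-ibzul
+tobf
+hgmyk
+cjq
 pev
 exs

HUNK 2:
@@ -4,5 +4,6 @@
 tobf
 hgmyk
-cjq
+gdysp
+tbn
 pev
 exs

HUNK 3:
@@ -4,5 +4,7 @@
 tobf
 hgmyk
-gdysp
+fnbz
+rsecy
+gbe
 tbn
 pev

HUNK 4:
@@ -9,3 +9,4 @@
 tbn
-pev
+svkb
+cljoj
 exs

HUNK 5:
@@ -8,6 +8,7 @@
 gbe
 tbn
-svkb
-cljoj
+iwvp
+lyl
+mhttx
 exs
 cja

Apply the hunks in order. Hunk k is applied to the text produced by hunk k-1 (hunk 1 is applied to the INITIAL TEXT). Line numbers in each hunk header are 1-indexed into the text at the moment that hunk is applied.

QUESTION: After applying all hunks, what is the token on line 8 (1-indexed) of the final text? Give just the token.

Hunk 1: at line 2 remove [coh,ibzul] add [tobf,hgmyk,cjq] -> 11 lines: ucfh vukv uisg tobf hgmyk cjq pev exs cja plb addll
Hunk 2: at line 4 remove [cjq] add [gdysp,tbn] -> 12 lines: ucfh vukv uisg tobf hgmyk gdysp tbn pev exs cja plb addll
Hunk 3: at line 4 remove [gdysp] add [fnbz,rsecy,gbe] -> 14 lines: ucfh vukv uisg tobf hgmyk fnbz rsecy gbe tbn pev exs cja plb addll
Hunk 4: at line 9 remove [pev] add [svkb,cljoj] -> 15 lines: ucfh vukv uisg tobf hgmyk fnbz rsecy gbe tbn svkb cljoj exs cja plb addll
Hunk 5: at line 8 remove [svkb,cljoj] add [iwvp,lyl,mhttx] -> 16 lines: ucfh vukv uisg tobf hgmyk fnbz rsecy gbe tbn iwvp lyl mhttx exs cja plb addll
Final line 8: gbe

Answer: gbe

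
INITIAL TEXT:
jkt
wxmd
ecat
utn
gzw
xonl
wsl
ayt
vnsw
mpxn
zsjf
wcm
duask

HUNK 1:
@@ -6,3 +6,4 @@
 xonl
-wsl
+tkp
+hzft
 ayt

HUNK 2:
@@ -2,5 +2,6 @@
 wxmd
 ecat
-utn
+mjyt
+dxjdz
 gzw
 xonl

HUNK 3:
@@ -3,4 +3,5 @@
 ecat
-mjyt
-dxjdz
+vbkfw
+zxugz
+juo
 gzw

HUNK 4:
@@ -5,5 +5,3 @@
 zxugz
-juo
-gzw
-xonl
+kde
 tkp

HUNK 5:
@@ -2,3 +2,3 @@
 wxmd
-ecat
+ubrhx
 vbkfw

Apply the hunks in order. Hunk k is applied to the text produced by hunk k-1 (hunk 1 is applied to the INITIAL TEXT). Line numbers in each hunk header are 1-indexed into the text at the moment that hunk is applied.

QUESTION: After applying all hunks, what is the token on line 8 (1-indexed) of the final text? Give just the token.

Hunk 1: at line 6 remove [wsl] add [tkp,hzft] -> 14 lines: jkt wxmd ecat utn gzw xonl tkp hzft ayt vnsw mpxn zsjf wcm duask
Hunk 2: at line 2 remove [utn] add [mjyt,dxjdz] -> 15 lines: jkt wxmd ecat mjyt dxjdz gzw xonl tkp hzft ayt vnsw mpxn zsjf wcm duask
Hunk 3: at line 3 remove [mjyt,dxjdz] add [vbkfw,zxugz,juo] -> 16 lines: jkt wxmd ecat vbkfw zxugz juo gzw xonl tkp hzft ayt vnsw mpxn zsjf wcm duask
Hunk 4: at line 5 remove [juo,gzw,xonl] add [kde] -> 14 lines: jkt wxmd ecat vbkfw zxugz kde tkp hzft ayt vnsw mpxn zsjf wcm duask
Hunk 5: at line 2 remove [ecat] add [ubrhx] -> 14 lines: jkt wxmd ubrhx vbkfw zxugz kde tkp hzft ayt vnsw mpxn zsjf wcm duask
Final line 8: hzft

Answer: hzft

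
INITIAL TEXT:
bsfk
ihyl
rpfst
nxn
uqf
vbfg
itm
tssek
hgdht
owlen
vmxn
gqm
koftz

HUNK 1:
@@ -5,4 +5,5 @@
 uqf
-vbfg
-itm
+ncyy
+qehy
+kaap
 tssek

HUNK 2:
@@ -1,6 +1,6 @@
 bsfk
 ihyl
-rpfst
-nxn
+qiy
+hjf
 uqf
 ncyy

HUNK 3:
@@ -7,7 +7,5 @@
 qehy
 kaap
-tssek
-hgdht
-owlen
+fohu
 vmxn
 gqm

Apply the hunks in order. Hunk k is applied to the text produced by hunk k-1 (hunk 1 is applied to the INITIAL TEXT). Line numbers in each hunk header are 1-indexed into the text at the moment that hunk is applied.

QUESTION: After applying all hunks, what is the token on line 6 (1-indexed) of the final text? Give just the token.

Hunk 1: at line 5 remove [vbfg,itm] add [ncyy,qehy,kaap] -> 14 lines: bsfk ihyl rpfst nxn uqf ncyy qehy kaap tssek hgdht owlen vmxn gqm koftz
Hunk 2: at line 1 remove [rpfst,nxn] add [qiy,hjf] -> 14 lines: bsfk ihyl qiy hjf uqf ncyy qehy kaap tssek hgdht owlen vmxn gqm koftz
Hunk 3: at line 7 remove [tssek,hgdht,owlen] add [fohu] -> 12 lines: bsfk ihyl qiy hjf uqf ncyy qehy kaap fohu vmxn gqm koftz
Final line 6: ncyy

Answer: ncyy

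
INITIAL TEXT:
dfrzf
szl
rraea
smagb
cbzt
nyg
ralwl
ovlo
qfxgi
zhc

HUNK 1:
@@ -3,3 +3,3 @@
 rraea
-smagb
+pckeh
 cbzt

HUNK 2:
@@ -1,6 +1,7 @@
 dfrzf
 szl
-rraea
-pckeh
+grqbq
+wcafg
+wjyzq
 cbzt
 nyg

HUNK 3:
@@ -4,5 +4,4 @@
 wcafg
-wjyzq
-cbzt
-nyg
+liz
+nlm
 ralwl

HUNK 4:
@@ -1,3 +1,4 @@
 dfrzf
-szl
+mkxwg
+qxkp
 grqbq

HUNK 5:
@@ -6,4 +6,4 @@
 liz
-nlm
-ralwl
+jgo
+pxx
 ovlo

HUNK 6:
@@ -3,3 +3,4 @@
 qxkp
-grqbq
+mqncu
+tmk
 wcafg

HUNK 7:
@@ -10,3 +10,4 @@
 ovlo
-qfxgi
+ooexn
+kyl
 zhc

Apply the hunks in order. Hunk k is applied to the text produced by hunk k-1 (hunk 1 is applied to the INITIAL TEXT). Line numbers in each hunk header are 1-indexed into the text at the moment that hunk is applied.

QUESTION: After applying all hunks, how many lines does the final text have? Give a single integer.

Answer: 13

Derivation:
Hunk 1: at line 3 remove [smagb] add [pckeh] -> 10 lines: dfrzf szl rraea pckeh cbzt nyg ralwl ovlo qfxgi zhc
Hunk 2: at line 1 remove [rraea,pckeh] add [grqbq,wcafg,wjyzq] -> 11 lines: dfrzf szl grqbq wcafg wjyzq cbzt nyg ralwl ovlo qfxgi zhc
Hunk 3: at line 4 remove [wjyzq,cbzt,nyg] add [liz,nlm] -> 10 lines: dfrzf szl grqbq wcafg liz nlm ralwl ovlo qfxgi zhc
Hunk 4: at line 1 remove [szl] add [mkxwg,qxkp] -> 11 lines: dfrzf mkxwg qxkp grqbq wcafg liz nlm ralwl ovlo qfxgi zhc
Hunk 5: at line 6 remove [nlm,ralwl] add [jgo,pxx] -> 11 lines: dfrzf mkxwg qxkp grqbq wcafg liz jgo pxx ovlo qfxgi zhc
Hunk 6: at line 3 remove [grqbq] add [mqncu,tmk] -> 12 lines: dfrzf mkxwg qxkp mqncu tmk wcafg liz jgo pxx ovlo qfxgi zhc
Hunk 7: at line 10 remove [qfxgi] add [ooexn,kyl] -> 13 lines: dfrzf mkxwg qxkp mqncu tmk wcafg liz jgo pxx ovlo ooexn kyl zhc
Final line count: 13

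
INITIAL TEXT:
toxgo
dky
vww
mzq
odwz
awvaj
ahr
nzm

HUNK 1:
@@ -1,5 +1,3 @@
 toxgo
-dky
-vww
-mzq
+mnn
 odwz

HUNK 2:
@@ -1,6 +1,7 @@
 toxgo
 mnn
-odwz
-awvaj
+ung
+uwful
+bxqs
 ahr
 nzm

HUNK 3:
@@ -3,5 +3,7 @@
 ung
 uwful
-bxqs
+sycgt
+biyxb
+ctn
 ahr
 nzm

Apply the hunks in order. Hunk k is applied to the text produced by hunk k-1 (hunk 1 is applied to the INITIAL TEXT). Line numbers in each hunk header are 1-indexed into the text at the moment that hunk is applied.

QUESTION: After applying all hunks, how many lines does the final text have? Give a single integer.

Answer: 9

Derivation:
Hunk 1: at line 1 remove [dky,vww,mzq] add [mnn] -> 6 lines: toxgo mnn odwz awvaj ahr nzm
Hunk 2: at line 1 remove [odwz,awvaj] add [ung,uwful,bxqs] -> 7 lines: toxgo mnn ung uwful bxqs ahr nzm
Hunk 3: at line 3 remove [bxqs] add [sycgt,biyxb,ctn] -> 9 lines: toxgo mnn ung uwful sycgt biyxb ctn ahr nzm
Final line count: 9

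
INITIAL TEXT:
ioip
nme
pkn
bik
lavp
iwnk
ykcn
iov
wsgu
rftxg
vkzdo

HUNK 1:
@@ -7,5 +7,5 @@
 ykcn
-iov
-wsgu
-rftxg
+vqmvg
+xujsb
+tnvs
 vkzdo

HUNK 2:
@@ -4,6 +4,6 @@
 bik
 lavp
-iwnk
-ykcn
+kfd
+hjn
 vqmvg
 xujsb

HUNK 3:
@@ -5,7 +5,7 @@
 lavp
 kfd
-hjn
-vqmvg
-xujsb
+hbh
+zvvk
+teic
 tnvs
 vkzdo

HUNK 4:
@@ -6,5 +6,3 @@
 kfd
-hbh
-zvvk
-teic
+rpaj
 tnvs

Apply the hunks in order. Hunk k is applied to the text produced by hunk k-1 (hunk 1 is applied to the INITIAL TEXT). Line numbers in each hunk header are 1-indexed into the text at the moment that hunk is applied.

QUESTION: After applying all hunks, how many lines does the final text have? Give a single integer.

Hunk 1: at line 7 remove [iov,wsgu,rftxg] add [vqmvg,xujsb,tnvs] -> 11 lines: ioip nme pkn bik lavp iwnk ykcn vqmvg xujsb tnvs vkzdo
Hunk 2: at line 4 remove [iwnk,ykcn] add [kfd,hjn] -> 11 lines: ioip nme pkn bik lavp kfd hjn vqmvg xujsb tnvs vkzdo
Hunk 3: at line 5 remove [hjn,vqmvg,xujsb] add [hbh,zvvk,teic] -> 11 lines: ioip nme pkn bik lavp kfd hbh zvvk teic tnvs vkzdo
Hunk 4: at line 6 remove [hbh,zvvk,teic] add [rpaj] -> 9 lines: ioip nme pkn bik lavp kfd rpaj tnvs vkzdo
Final line count: 9

Answer: 9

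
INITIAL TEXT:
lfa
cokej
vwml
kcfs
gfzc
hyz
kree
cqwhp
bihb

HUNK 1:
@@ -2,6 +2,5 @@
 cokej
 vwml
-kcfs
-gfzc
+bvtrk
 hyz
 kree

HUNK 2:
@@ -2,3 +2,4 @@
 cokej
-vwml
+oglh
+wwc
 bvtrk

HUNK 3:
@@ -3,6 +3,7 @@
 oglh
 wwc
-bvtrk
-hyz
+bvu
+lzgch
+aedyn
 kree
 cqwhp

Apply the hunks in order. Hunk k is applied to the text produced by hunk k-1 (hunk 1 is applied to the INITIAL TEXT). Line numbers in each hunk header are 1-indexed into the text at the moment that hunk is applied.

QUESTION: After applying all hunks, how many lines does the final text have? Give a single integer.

Answer: 10

Derivation:
Hunk 1: at line 2 remove [kcfs,gfzc] add [bvtrk] -> 8 lines: lfa cokej vwml bvtrk hyz kree cqwhp bihb
Hunk 2: at line 2 remove [vwml] add [oglh,wwc] -> 9 lines: lfa cokej oglh wwc bvtrk hyz kree cqwhp bihb
Hunk 3: at line 3 remove [bvtrk,hyz] add [bvu,lzgch,aedyn] -> 10 lines: lfa cokej oglh wwc bvu lzgch aedyn kree cqwhp bihb
Final line count: 10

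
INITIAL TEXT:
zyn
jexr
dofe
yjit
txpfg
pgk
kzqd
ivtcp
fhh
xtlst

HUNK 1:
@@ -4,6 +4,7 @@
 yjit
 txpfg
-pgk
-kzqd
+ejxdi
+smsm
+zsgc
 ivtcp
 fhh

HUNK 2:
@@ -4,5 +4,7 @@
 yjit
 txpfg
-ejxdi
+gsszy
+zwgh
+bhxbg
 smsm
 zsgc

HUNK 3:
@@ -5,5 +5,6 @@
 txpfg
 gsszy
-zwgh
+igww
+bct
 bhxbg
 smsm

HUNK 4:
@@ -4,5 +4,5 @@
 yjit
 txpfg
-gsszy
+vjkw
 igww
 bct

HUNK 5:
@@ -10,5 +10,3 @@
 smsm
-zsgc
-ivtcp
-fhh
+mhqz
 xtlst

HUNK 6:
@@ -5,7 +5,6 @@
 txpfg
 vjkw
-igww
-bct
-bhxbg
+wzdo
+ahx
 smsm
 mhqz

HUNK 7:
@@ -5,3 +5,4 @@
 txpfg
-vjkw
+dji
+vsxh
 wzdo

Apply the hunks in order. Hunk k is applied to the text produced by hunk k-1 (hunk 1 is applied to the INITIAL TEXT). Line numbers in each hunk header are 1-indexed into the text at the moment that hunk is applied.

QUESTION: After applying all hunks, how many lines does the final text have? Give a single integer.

Answer: 12

Derivation:
Hunk 1: at line 4 remove [pgk,kzqd] add [ejxdi,smsm,zsgc] -> 11 lines: zyn jexr dofe yjit txpfg ejxdi smsm zsgc ivtcp fhh xtlst
Hunk 2: at line 4 remove [ejxdi] add [gsszy,zwgh,bhxbg] -> 13 lines: zyn jexr dofe yjit txpfg gsszy zwgh bhxbg smsm zsgc ivtcp fhh xtlst
Hunk 3: at line 5 remove [zwgh] add [igww,bct] -> 14 lines: zyn jexr dofe yjit txpfg gsszy igww bct bhxbg smsm zsgc ivtcp fhh xtlst
Hunk 4: at line 4 remove [gsszy] add [vjkw] -> 14 lines: zyn jexr dofe yjit txpfg vjkw igww bct bhxbg smsm zsgc ivtcp fhh xtlst
Hunk 5: at line 10 remove [zsgc,ivtcp,fhh] add [mhqz] -> 12 lines: zyn jexr dofe yjit txpfg vjkw igww bct bhxbg smsm mhqz xtlst
Hunk 6: at line 5 remove [igww,bct,bhxbg] add [wzdo,ahx] -> 11 lines: zyn jexr dofe yjit txpfg vjkw wzdo ahx smsm mhqz xtlst
Hunk 7: at line 5 remove [vjkw] add [dji,vsxh] -> 12 lines: zyn jexr dofe yjit txpfg dji vsxh wzdo ahx smsm mhqz xtlst
Final line count: 12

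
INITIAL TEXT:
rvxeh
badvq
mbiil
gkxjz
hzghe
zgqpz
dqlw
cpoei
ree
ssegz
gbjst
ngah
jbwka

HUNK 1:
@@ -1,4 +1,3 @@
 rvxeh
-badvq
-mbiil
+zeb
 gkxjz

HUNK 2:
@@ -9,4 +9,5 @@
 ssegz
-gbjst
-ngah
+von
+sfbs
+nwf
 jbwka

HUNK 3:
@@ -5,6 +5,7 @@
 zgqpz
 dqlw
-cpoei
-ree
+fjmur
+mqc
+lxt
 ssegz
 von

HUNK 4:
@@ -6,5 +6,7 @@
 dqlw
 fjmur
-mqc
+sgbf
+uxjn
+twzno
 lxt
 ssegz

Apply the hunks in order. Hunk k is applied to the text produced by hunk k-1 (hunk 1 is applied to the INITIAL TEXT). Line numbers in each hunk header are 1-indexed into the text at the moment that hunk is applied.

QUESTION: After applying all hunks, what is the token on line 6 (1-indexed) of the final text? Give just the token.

Hunk 1: at line 1 remove [badvq,mbiil] add [zeb] -> 12 lines: rvxeh zeb gkxjz hzghe zgqpz dqlw cpoei ree ssegz gbjst ngah jbwka
Hunk 2: at line 9 remove [gbjst,ngah] add [von,sfbs,nwf] -> 13 lines: rvxeh zeb gkxjz hzghe zgqpz dqlw cpoei ree ssegz von sfbs nwf jbwka
Hunk 3: at line 5 remove [cpoei,ree] add [fjmur,mqc,lxt] -> 14 lines: rvxeh zeb gkxjz hzghe zgqpz dqlw fjmur mqc lxt ssegz von sfbs nwf jbwka
Hunk 4: at line 6 remove [mqc] add [sgbf,uxjn,twzno] -> 16 lines: rvxeh zeb gkxjz hzghe zgqpz dqlw fjmur sgbf uxjn twzno lxt ssegz von sfbs nwf jbwka
Final line 6: dqlw

Answer: dqlw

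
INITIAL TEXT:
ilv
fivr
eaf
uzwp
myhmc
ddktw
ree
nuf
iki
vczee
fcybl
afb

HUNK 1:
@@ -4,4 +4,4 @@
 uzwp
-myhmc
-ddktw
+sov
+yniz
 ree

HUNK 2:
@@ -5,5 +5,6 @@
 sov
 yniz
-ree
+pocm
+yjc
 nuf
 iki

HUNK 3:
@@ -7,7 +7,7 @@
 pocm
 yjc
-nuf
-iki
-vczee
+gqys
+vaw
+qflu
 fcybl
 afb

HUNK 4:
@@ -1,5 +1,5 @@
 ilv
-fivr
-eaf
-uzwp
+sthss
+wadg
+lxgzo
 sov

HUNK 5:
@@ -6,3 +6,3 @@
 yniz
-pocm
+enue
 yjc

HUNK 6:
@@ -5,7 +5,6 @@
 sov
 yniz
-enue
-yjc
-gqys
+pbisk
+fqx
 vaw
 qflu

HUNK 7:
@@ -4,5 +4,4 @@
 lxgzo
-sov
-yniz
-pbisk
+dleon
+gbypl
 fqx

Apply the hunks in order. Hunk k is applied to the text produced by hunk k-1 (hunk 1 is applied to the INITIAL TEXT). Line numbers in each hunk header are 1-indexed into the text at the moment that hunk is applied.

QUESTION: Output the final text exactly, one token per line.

Hunk 1: at line 4 remove [myhmc,ddktw] add [sov,yniz] -> 12 lines: ilv fivr eaf uzwp sov yniz ree nuf iki vczee fcybl afb
Hunk 2: at line 5 remove [ree] add [pocm,yjc] -> 13 lines: ilv fivr eaf uzwp sov yniz pocm yjc nuf iki vczee fcybl afb
Hunk 3: at line 7 remove [nuf,iki,vczee] add [gqys,vaw,qflu] -> 13 lines: ilv fivr eaf uzwp sov yniz pocm yjc gqys vaw qflu fcybl afb
Hunk 4: at line 1 remove [fivr,eaf,uzwp] add [sthss,wadg,lxgzo] -> 13 lines: ilv sthss wadg lxgzo sov yniz pocm yjc gqys vaw qflu fcybl afb
Hunk 5: at line 6 remove [pocm] add [enue] -> 13 lines: ilv sthss wadg lxgzo sov yniz enue yjc gqys vaw qflu fcybl afb
Hunk 6: at line 5 remove [enue,yjc,gqys] add [pbisk,fqx] -> 12 lines: ilv sthss wadg lxgzo sov yniz pbisk fqx vaw qflu fcybl afb
Hunk 7: at line 4 remove [sov,yniz,pbisk] add [dleon,gbypl] -> 11 lines: ilv sthss wadg lxgzo dleon gbypl fqx vaw qflu fcybl afb

Answer: ilv
sthss
wadg
lxgzo
dleon
gbypl
fqx
vaw
qflu
fcybl
afb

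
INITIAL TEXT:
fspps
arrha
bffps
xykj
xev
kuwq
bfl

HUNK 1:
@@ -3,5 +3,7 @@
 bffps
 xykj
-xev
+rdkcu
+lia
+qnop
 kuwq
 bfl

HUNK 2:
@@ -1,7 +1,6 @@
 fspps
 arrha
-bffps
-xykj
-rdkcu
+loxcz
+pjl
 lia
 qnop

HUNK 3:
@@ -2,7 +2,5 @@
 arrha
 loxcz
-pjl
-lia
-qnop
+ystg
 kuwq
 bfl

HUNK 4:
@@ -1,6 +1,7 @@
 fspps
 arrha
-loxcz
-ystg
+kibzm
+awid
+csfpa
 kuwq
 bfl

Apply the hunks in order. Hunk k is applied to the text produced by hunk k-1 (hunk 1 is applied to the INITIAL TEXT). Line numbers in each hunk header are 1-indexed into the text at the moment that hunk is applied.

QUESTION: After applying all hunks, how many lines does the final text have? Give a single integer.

Answer: 7

Derivation:
Hunk 1: at line 3 remove [xev] add [rdkcu,lia,qnop] -> 9 lines: fspps arrha bffps xykj rdkcu lia qnop kuwq bfl
Hunk 2: at line 1 remove [bffps,xykj,rdkcu] add [loxcz,pjl] -> 8 lines: fspps arrha loxcz pjl lia qnop kuwq bfl
Hunk 3: at line 2 remove [pjl,lia,qnop] add [ystg] -> 6 lines: fspps arrha loxcz ystg kuwq bfl
Hunk 4: at line 1 remove [loxcz,ystg] add [kibzm,awid,csfpa] -> 7 lines: fspps arrha kibzm awid csfpa kuwq bfl
Final line count: 7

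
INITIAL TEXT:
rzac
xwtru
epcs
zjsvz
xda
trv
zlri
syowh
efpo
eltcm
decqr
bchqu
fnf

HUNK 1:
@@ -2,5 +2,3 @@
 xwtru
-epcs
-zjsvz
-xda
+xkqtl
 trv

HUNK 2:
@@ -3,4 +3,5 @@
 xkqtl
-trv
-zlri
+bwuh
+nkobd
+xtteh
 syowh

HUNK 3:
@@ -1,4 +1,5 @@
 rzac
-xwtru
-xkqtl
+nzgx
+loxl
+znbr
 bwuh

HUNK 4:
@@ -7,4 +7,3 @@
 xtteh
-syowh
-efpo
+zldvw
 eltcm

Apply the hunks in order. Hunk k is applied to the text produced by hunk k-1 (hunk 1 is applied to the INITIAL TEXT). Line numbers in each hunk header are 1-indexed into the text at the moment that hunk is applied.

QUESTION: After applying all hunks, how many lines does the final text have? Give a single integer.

Answer: 12

Derivation:
Hunk 1: at line 2 remove [epcs,zjsvz,xda] add [xkqtl] -> 11 lines: rzac xwtru xkqtl trv zlri syowh efpo eltcm decqr bchqu fnf
Hunk 2: at line 3 remove [trv,zlri] add [bwuh,nkobd,xtteh] -> 12 lines: rzac xwtru xkqtl bwuh nkobd xtteh syowh efpo eltcm decqr bchqu fnf
Hunk 3: at line 1 remove [xwtru,xkqtl] add [nzgx,loxl,znbr] -> 13 lines: rzac nzgx loxl znbr bwuh nkobd xtteh syowh efpo eltcm decqr bchqu fnf
Hunk 4: at line 7 remove [syowh,efpo] add [zldvw] -> 12 lines: rzac nzgx loxl znbr bwuh nkobd xtteh zldvw eltcm decqr bchqu fnf
Final line count: 12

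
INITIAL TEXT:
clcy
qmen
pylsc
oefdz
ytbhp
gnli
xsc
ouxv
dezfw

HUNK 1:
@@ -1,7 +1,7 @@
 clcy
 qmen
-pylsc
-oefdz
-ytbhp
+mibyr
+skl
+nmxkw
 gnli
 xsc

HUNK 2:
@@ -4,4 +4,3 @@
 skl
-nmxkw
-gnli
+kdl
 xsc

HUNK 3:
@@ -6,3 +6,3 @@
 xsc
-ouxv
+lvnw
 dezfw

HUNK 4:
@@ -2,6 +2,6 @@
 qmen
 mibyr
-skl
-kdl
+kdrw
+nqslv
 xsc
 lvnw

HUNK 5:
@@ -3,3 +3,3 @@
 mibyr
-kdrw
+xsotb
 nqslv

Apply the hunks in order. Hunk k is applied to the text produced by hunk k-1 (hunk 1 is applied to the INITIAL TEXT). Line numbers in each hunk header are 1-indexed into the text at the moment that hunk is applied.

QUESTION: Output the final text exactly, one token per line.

Answer: clcy
qmen
mibyr
xsotb
nqslv
xsc
lvnw
dezfw

Derivation:
Hunk 1: at line 1 remove [pylsc,oefdz,ytbhp] add [mibyr,skl,nmxkw] -> 9 lines: clcy qmen mibyr skl nmxkw gnli xsc ouxv dezfw
Hunk 2: at line 4 remove [nmxkw,gnli] add [kdl] -> 8 lines: clcy qmen mibyr skl kdl xsc ouxv dezfw
Hunk 3: at line 6 remove [ouxv] add [lvnw] -> 8 lines: clcy qmen mibyr skl kdl xsc lvnw dezfw
Hunk 4: at line 2 remove [skl,kdl] add [kdrw,nqslv] -> 8 lines: clcy qmen mibyr kdrw nqslv xsc lvnw dezfw
Hunk 5: at line 3 remove [kdrw] add [xsotb] -> 8 lines: clcy qmen mibyr xsotb nqslv xsc lvnw dezfw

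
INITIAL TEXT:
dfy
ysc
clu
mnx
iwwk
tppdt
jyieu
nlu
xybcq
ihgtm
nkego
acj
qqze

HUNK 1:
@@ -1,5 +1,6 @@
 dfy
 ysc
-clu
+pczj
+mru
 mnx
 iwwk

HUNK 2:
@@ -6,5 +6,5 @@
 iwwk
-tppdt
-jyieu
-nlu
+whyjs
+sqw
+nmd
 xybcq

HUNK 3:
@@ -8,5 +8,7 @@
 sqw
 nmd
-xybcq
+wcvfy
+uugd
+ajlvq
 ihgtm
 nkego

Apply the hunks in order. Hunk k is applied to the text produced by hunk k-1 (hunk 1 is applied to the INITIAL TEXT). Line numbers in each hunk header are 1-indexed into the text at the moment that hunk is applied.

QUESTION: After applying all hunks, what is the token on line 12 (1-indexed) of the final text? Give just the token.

Hunk 1: at line 1 remove [clu] add [pczj,mru] -> 14 lines: dfy ysc pczj mru mnx iwwk tppdt jyieu nlu xybcq ihgtm nkego acj qqze
Hunk 2: at line 6 remove [tppdt,jyieu,nlu] add [whyjs,sqw,nmd] -> 14 lines: dfy ysc pczj mru mnx iwwk whyjs sqw nmd xybcq ihgtm nkego acj qqze
Hunk 3: at line 8 remove [xybcq] add [wcvfy,uugd,ajlvq] -> 16 lines: dfy ysc pczj mru mnx iwwk whyjs sqw nmd wcvfy uugd ajlvq ihgtm nkego acj qqze
Final line 12: ajlvq

Answer: ajlvq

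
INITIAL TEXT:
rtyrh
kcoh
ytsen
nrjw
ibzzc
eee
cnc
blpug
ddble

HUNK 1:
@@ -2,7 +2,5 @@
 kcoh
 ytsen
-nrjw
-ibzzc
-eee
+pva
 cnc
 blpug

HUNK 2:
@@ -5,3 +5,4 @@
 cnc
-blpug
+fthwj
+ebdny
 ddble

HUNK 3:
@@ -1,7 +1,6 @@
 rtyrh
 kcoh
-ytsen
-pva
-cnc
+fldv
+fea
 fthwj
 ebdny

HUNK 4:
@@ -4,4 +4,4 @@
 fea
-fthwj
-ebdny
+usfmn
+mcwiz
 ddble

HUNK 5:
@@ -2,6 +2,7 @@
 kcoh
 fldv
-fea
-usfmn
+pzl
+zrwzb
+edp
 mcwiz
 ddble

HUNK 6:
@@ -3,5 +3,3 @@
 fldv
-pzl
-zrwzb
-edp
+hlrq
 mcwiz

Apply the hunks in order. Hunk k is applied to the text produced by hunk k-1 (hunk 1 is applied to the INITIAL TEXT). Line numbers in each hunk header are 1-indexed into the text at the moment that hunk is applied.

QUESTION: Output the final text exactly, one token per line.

Answer: rtyrh
kcoh
fldv
hlrq
mcwiz
ddble

Derivation:
Hunk 1: at line 2 remove [nrjw,ibzzc,eee] add [pva] -> 7 lines: rtyrh kcoh ytsen pva cnc blpug ddble
Hunk 2: at line 5 remove [blpug] add [fthwj,ebdny] -> 8 lines: rtyrh kcoh ytsen pva cnc fthwj ebdny ddble
Hunk 3: at line 1 remove [ytsen,pva,cnc] add [fldv,fea] -> 7 lines: rtyrh kcoh fldv fea fthwj ebdny ddble
Hunk 4: at line 4 remove [fthwj,ebdny] add [usfmn,mcwiz] -> 7 lines: rtyrh kcoh fldv fea usfmn mcwiz ddble
Hunk 5: at line 2 remove [fea,usfmn] add [pzl,zrwzb,edp] -> 8 lines: rtyrh kcoh fldv pzl zrwzb edp mcwiz ddble
Hunk 6: at line 3 remove [pzl,zrwzb,edp] add [hlrq] -> 6 lines: rtyrh kcoh fldv hlrq mcwiz ddble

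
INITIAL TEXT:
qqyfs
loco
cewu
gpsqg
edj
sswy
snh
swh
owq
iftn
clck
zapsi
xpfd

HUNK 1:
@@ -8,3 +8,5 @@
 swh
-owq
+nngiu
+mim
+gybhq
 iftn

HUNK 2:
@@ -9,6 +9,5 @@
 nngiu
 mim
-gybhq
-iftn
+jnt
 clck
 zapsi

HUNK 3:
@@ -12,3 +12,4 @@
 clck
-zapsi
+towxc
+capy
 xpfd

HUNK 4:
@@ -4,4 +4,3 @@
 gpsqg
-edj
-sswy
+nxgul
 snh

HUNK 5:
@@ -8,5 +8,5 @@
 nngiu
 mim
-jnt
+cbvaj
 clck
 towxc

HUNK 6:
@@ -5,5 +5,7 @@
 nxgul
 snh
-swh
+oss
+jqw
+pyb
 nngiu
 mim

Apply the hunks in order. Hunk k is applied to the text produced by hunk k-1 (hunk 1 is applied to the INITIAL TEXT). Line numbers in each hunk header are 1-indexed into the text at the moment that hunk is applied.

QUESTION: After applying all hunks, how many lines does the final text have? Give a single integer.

Answer: 16

Derivation:
Hunk 1: at line 8 remove [owq] add [nngiu,mim,gybhq] -> 15 lines: qqyfs loco cewu gpsqg edj sswy snh swh nngiu mim gybhq iftn clck zapsi xpfd
Hunk 2: at line 9 remove [gybhq,iftn] add [jnt] -> 14 lines: qqyfs loco cewu gpsqg edj sswy snh swh nngiu mim jnt clck zapsi xpfd
Hunk 3: at line 12 remove [zapsi] add [towxc,capy] -> 15 lines: qqyfs loco cewu gpsqg edj sswy snh swh nngiu mim jnt clck towxc capy xpfd
Hunk 4: at line 4 remove [edj,sswy] add [nxgul] -> 14 lines: qqyfs loco cewu gpsqg nxgul snh swh nngiu mim jnt clck towxc capy xpfd
Hunk 5: at line 8 remove [jnt] add [cbvaj] -> 14 lines: qqyfs loco cewu gpsqg nxgul snh swh nngiu mim cbvaj clck towxc capy xpfd
Hunk 6: at line 5 remove [swh] add [oss,jqw,pyb] -> 16 lines: qqyfs loco cewu gpsqg nxgul snh oss jqw pyb nngiu mim cbvaj clck towxc capy xpfd
Final line count: 16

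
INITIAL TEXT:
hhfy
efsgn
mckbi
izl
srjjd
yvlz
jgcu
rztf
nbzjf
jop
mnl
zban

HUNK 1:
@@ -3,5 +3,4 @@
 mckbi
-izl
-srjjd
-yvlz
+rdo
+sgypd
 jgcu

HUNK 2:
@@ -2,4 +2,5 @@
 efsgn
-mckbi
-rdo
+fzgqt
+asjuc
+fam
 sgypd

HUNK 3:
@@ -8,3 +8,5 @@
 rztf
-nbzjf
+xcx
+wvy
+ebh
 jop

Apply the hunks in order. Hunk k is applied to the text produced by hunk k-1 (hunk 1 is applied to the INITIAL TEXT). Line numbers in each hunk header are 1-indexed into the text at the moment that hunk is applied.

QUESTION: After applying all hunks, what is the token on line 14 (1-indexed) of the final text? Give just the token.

Answer: zban

Derivation:
Hunk 1: at line 3 remove [izl,srjjd,yvlz] add [rdo,sgypd] -> 11 lines: hhfy efsgn mckbi rdo sgypd jgcu rztf nbzjf jop mnl zban
Hunk 2: at line 2 remove [mckbi,rdo] add [fzgqt,asjuc,fam] -> 12 lines: hhfy efsgn fzgqt asjuc fam sgypd jgcu rztf nbzjf jop mnl zban
Hunk 3: at line 8 remove [nbzjf] add [xcx,wvy,ebh] -> 14 lines: hhfy efsgn fzgqt asjuc fam sgypd jgcu rztf xcx wvy ebh jop mnl zban
Final line 14: zban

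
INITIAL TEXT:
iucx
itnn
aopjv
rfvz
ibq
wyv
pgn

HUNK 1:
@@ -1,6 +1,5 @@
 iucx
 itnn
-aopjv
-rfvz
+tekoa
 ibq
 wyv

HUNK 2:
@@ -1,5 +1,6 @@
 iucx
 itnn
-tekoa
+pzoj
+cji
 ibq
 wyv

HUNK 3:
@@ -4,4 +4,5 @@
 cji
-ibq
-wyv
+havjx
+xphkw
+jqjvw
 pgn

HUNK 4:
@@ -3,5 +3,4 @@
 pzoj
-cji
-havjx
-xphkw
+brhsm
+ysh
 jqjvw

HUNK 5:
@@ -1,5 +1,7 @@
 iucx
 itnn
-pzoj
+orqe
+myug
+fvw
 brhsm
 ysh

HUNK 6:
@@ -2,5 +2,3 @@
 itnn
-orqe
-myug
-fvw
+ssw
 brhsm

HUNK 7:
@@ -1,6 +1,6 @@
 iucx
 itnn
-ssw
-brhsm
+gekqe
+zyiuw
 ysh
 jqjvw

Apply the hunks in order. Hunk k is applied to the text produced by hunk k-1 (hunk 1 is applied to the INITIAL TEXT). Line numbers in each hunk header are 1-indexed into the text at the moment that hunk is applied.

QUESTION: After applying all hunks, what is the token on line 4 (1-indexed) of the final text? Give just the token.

Hunk 1: at line 1 remove [aopjv,rfvz] add [tekoa] -> 6 lines: iucx itnn tekoa ibq wyv pgn
Hunk 2: at line 1 remove [tekoa] add [pzoj,cji] -> 7 lines: iucx itnn pzoj cji ibq wyv pgn
Hunk 3: at line 4 remove [ibq,wyv] add [havjx,xphkw,jqjvw] -> 8 lines: iucx itnn pzoj cji havjx xphkw jqjvw pgn
Hunk 4: at line 3 remove [cji,havjx,xphkw] add [brhsm,ysh] -> 7 lines: iucx itnn pzoj brhsm ysh jqjvw pgn
Hunk 5: at line 1 remove [pzoj] add [orqe,myug,fvw] -> 9 lines: iucx itnn orqe myug fvw brhsm ysh jqjvw pgn
Hunk 6: at line 2 remove [orqe,myug,fvw] add [ssw] -> 7 lines: iucx itnn ssw brhsm ysh jqjvw pgn
Hunk 7: at line 1 remove [ssw,brhsm] add [gekqe,zyiuw] -> 7 lines: iucx itnn gekqe zyiuw ysh jqjvw pgn
Final line 4: zyiuw

Answer: zyiuw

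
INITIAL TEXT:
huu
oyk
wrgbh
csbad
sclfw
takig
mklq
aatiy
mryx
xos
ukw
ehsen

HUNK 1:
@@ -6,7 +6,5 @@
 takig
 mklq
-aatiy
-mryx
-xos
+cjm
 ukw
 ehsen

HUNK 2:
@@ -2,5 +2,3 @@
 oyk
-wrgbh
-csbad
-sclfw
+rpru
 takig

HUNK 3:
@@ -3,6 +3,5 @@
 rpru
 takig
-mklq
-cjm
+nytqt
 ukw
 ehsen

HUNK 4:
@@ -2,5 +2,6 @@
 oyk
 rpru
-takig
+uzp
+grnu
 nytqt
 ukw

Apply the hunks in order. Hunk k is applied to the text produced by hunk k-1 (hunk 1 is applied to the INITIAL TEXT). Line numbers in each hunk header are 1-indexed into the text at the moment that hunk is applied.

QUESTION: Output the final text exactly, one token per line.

Answer: huu
oyk
rpru
uzp
grnu
nytqt
ukw
ehsen

Derivation:
Hunk 1: at line 6 remove [aatiy,mryx,xos] add [cjm] -> 10 lines: huu oyk wrgbh csbad sclfw takig mklq cjm ukw ehsen
Hunk 2: at line 2 remove [wrgbh,csbad,sclfw] add [rpru] -> 8 lines: huu oyk rpru takig mklq cjm ukw ehsen
Hunk 3: at line 3 remove [mklq,cjm] add [nytqt] -> 7 lines: huu oyk rpru takig nytqt ukw ehsen
Hunk 4: at line 2 remove [takig] add [uzp,grnu] -> 8 lines: huu oyk rpru uzp grnu nytqt ukw ehsen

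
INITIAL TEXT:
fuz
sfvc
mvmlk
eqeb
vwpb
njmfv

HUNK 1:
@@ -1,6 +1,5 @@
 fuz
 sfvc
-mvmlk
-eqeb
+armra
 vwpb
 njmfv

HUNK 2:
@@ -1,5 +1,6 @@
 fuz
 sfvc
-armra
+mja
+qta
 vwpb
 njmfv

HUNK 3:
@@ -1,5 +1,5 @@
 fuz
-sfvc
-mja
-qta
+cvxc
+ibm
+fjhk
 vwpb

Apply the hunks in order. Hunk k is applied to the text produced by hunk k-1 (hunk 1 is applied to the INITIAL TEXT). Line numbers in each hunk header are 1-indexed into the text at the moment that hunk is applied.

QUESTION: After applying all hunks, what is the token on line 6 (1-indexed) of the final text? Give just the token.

Hunk 1: at line 1 remove [mvmlk,eqeb] add [armra] -> 5 lines: fuz sfvc armra vwpb njmfv
Hunk 2: at line 1 remove [armra] add [mja,qta] -> 6 lines: fuz sfvc mja qta vwpb njmfv
Hunk 3: at line 1 remove [sfvc,mja,qta] add [cvxc,ibm,fjhk] -> 6 lines: fuz cvxc ibm fjhk vwpb njmfv
Final line 6: njmfv

Answer: njmfv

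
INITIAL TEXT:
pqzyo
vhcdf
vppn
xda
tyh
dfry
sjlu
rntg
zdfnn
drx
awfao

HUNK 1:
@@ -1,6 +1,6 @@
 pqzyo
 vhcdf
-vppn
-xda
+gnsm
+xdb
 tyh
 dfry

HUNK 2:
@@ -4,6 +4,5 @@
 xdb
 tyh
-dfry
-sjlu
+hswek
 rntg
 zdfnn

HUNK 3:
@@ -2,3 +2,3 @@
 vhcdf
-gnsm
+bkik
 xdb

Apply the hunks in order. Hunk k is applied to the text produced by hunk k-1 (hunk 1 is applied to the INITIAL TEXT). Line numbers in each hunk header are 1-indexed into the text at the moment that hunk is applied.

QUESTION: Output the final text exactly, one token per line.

Hunk 1: at line 1 remove [vppn,xda] add [gnsm,xdb] -> 11 lines: pqzyo vhcdf gnsm xdb tyh dfry sjlu rntg zdfnn drx awfao
Hunk 2: at line 4 remove [dfry,sjlu] add [hswek] -> 10 lines: pqzyo vhcdf gnsm xdb tyh hswek rntg zdfnn drx awfao
Hunk 3: at line 2 remove [gnsm] add [bkik] -> 10 lines: pqzyo vhcdf bkik xdb tyh hswek rntg zdfnn drx awfao

Answer: pqzyo
vhcdf
bkik
xdb
tyh
hswek
rntg
zdfnn
drx
awfao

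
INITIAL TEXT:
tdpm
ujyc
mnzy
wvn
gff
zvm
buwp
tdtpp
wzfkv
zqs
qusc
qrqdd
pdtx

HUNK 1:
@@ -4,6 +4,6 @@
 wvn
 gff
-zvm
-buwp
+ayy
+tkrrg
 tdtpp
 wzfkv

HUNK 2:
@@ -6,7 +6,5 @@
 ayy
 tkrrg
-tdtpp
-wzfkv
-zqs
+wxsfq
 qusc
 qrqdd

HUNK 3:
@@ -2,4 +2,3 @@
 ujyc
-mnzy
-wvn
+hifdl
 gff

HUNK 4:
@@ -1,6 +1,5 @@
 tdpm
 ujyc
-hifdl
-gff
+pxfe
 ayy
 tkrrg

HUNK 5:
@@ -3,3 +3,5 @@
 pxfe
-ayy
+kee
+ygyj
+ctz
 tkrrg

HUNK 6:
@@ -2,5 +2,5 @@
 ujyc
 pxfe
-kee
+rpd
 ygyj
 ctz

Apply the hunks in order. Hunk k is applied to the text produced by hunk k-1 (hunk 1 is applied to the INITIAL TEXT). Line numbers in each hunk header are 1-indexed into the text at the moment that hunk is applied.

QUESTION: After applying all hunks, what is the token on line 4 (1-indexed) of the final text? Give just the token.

Answer: rpd

Derivation:
Hunk 1: at line 4 remove [zvm,buwp] add [ayy,tkrrg] -> 13 lines: tdpm ujyc mnzy wvn gff ayy tkrrg tdtpp wzfkv zqs qusc qrqdd pdtx
Hunk 2: at line 6 remove [tdtpp,wzfkv,zqs] add [wxsfq] -> 11 lines: tdpm ujyc mnzy wvn gff ayy tkrrg wxsfq qusc qrqdd pdtx
Hunk 3: at line 2 remove [mnzy,wvn] add [hifdl] -> 10 lines: tdpm ujyc hifdl gff ayy tkrrg wxsfq qusc qrqdd pdtx
Hunk 4: at line 1 remove [hifdl,gff] add [pxfe] -> 9 lines: tdpm ujyc pxfe ayy tkrrg wxsfq qusc qrqdd pdtx
Hunk 5: at line 3 remove [ayy] add [kee,ygyj,ctz] -> 11 lines: tdpm ujyc pxfe kee ygyj ctz tkrrg wxsfq qusc qrqdd pdtx
Hunk 6: at line 2 remove [kee] add [rpd] -> 11 lines: tdpm ujyc pxfe rpd ygyj ctz tkrrg wxsfq qusc qrqdd pdtx
Final line 4: rpd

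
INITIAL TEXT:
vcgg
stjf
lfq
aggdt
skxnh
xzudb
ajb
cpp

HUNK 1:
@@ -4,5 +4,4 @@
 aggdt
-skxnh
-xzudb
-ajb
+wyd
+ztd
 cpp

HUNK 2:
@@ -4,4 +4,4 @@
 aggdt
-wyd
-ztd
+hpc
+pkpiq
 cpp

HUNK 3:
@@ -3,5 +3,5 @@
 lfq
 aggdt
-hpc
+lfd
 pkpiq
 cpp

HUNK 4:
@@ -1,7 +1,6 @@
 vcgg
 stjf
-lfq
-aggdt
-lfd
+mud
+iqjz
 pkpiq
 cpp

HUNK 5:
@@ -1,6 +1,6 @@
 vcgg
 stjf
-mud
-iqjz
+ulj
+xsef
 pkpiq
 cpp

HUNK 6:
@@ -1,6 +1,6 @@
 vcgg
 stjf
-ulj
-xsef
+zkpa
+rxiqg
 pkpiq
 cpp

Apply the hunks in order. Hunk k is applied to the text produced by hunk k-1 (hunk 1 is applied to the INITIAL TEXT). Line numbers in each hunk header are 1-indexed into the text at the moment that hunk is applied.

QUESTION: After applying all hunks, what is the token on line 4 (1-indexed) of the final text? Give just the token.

Answer: rxiqg

Derivation:
Hunk 1: at line 4 remove [skxnh,xzudb,ajb] add [wyd,ztd] -> 7 lines: vcgg stjf lfq aggdt wyd ztd cpp
Hunk 2: at line 4 remove [wyd,ztd] add [hpc,pkpiq] -> 7 lines: vcgg stjf lfq aggdt hpc pkpiq cpp
Hunk 3: at line 3 remove [hpc] add [lfd] -> 7 lines: vcgg stjf lfq aggdt lfd pkpiq cpp
Hunk 4: at line 1 remove [lfq,aggdt,lfd] add [mud,iqjz] -> 6 lines: vcgg stjf mud iqjz pkpiq cpp
Hunk 5: at line 1 remove [mud,iqjz] add [ulj,xsef] -> 6 lines: vcgg stjf ulj xsef pkpiq cpp
Hunk 6: at line 1 remove [ulj,xsef] add [zkpa,rxiqg] -> 6 lines: vcgg stjf zkpa rxiqg pkpiq cpp
Final line 4: rxiqg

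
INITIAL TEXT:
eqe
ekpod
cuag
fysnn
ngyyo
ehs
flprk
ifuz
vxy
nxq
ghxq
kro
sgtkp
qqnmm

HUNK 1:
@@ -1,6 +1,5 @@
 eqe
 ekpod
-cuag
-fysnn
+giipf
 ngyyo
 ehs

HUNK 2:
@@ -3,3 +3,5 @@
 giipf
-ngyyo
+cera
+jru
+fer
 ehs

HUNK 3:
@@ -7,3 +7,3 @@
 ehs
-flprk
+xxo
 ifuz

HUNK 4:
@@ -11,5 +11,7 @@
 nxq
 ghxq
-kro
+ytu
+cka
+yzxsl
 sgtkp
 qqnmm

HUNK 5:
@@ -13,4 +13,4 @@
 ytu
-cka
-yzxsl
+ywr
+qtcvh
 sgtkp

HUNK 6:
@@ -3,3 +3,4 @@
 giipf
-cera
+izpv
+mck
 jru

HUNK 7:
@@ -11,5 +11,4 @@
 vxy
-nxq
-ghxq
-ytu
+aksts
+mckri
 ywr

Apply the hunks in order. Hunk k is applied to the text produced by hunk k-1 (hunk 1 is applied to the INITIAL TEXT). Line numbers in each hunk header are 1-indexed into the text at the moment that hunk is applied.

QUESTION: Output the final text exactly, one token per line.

Hunk 1: at line 1 remove [cuag,fysnn] add [giipf] -> 13 lines: eqe ekpod giipf ngyyo ehs flprk ifuz vxy nxq ghxq kro sgtkp qqnmm
Hunk 2: at line 3 remove [ngyyo] add [cera,jru,fer] -> 15 lines: eqe ekpod giipf cera jru fer ehs flprk ifuz vxy nxq ghxq kro sgtkp qqnmm
Hunk 3: at line 7 remove [flprk] add [xxo] -> 15 lines: eqe ekpod giipf cera jru fer ehs xxo ifuz vxy nxq ghxq kro sgtkp qqnmm
Hunk 4: at line 11 remove [kro] add [ytu,cka,yzxsl] -> 17 lines: eqe ekpod giipf cera jru fer ehs xxo ifuz vxy nxq ghxq ytu cka yzxsl sgtkp qqnmm
Hunk 5: at line 13 remove [cka,yzxsl] add [ywr,qtcvh] -> 17 lines: eqe ekpod giipf cera jru fer ehs xxo ifuz vxy nxq ghxq ytu ywr qtcvh sgtkp qqnmm
Hunk 6: at line 3 remove [cera] add [izpv,mck] -> 18 lines: eqe ekpod giipf izpv mck jru fer ehs xxo ifuz vxy nxq ghxq ytu ywr qtcvh sgtkp qqnmm
Hunk 7: at line 11 remove [nxq,ghxq,ytu] add [aksts,mckri] -> 17 lines: eqe ekpod giipf izpv mck jru fer ehs xxo ifuz vxy aksts mckri ywr qtcvh sgtkp qqnmm

Answer: eqe
ekpod
giipf
izpv
mck
jru
fer
ehs
xxo
ifuz
vxy
aksts
mckri
ywr
qtcvh
sgtkp
qqnmm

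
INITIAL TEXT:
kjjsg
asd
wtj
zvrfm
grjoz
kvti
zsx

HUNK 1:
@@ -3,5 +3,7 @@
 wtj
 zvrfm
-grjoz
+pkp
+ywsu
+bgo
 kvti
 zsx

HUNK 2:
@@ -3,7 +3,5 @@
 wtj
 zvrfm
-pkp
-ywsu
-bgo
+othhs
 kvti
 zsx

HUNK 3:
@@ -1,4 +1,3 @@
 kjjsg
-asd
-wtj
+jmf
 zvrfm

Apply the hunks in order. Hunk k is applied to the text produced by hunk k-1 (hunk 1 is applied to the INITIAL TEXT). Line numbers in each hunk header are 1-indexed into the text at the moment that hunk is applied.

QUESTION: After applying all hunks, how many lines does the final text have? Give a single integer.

Answer: 6

Derivation:
Hunk 1: at line 3 remove [grjoz] add [pkp,ywsu,bgo] -> 9 lines: kjjsg asd wtj zvrfm pkp ywsu bgo kvti zsx
Hunk 2: at line 3 remove [pkp,ywsu,bgo] add [othhs] -> 7 lines: kjjsg asd wtj zvrfm othhs kvti zsx
Hunk 3: at line 1 remove [asd,wtj] add [jmf] -> 6 lines: kjjsg jmf zvrfm othhs kvti zsx
Final line count: 6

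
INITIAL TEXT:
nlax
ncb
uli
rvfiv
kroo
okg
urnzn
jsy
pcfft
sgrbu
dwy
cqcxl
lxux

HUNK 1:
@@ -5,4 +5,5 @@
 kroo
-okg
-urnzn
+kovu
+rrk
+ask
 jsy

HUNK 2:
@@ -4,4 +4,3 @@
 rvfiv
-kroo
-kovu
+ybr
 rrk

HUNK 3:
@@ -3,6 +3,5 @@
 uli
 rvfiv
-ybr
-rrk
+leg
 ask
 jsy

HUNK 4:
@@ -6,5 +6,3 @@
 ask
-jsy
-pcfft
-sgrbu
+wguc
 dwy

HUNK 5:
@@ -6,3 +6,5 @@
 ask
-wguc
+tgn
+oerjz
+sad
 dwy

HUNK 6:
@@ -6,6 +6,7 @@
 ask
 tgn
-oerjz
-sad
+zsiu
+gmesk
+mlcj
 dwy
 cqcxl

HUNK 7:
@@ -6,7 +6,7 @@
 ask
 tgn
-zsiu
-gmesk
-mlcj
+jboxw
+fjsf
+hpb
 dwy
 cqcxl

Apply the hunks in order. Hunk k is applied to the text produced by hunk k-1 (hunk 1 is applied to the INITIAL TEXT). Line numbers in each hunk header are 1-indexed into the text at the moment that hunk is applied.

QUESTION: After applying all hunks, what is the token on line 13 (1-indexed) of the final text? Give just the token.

Hunk 1: at line 5 remove [okg,urnzn] add [kovu,rrk,ask] -> 14 lines: nlax ncb uli rvfiv kroo kovu rrk ask jsy pcfft sgrbu dwy cqcxl lxux
Hunk 2: at line 4 remove [kroo,kovu] add [ybr] -> 13 lines: nlax ncb uli rvfiv ybr rrk ask jsy pcfft sgrbu dwy cqcxl lxux
Hunk 3: at line 3 remove [ybr,rrk] add [leg] -> 12 lines: nlax ncb uli rvfiv leg ask jsy pcfft sgrbu dwy cqcxl lxux
Hunk 4: at line 6 remove [jsy,pcfft,sgrbu] add [wguc] -> 10 lines: nlax ncb uli rvfiv leg ask wguc dwy cqcxl lxux
Hunk 5: at line 6 remove [wguc] add [tgn,oerjz,sad] -> 12 lines: nlax ncb uli rvfiv leg ask tgn oerjz sad dwy cqcxl lxux
Hunk 6: at line 6 remove [oerjz,sad] add [zsiu,gmesk,mlcj] -> 13 lines: nlax ncb uli rvfiv leg ask tgn zsiu gmesk mlcj dwy cqcxl lxux
Hunk 7: at line 6 remove [zsiu,gmesk,mlcj] add [jboxw,fjsf,hpb] -> 13 lines: nlax ncb uli rvfiv leg ask tgn jboxw fjsf hpb dwy cqcxl lxux
Final line 13: lxux

Answer: lxux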